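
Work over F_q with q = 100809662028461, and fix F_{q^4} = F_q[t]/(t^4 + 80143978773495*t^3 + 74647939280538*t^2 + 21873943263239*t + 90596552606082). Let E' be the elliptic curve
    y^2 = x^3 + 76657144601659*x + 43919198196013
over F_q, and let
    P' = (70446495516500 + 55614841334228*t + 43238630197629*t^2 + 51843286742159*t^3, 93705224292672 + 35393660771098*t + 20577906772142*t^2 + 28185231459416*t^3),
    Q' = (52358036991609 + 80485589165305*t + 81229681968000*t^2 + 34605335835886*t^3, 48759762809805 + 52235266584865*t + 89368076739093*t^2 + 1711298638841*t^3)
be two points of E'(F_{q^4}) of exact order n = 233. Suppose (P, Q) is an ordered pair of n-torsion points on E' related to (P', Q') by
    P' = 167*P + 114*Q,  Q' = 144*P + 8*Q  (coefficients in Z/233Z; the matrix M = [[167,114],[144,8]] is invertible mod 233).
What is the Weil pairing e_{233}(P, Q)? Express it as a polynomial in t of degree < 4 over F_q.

The 233-Weil pairing on E[233] over F_{100809662028461} is alternating-bilinear: e_{233}(P',Q') = e_{233}(P,Q)^det(M).
Hence e(P,Q) = e(P',Q')^{190} where 190 = 65^{-1} mod 233.
8-bit Miller (11101001) on E'/F_{100809662028461} with a'=76657144601659, b'=43919198196013: accumulate tangent/chord ratios at Q'+S and P'+S'.
The quotient is 13234940246660 + 84409047567215*t + 73292937215554*t^2 + 55038733600021*t^3.
Thus e_{233}(P,Q) = 85250386334019 + 17472461591179*t + 4838895761064*t^2 + 34026018039891*t^3.

85250386334019 + 17472461591179*t + 4838895761064*t^2 + 34026018039891*t^3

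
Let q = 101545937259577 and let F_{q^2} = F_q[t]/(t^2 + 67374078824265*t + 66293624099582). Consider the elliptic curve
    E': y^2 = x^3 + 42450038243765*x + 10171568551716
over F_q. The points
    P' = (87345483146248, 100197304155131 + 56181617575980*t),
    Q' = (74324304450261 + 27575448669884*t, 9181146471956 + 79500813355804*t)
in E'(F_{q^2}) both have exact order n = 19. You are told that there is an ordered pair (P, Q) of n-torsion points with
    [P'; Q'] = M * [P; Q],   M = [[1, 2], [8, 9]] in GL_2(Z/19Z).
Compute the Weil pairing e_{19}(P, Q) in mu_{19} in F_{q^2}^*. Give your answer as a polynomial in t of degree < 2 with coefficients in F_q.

87323006948347 + 28344805292414*t

The 19-Weil pairing on E[19] over F_{101545937259577} is alternating-bilinear: e_{19}(P',Q') = e_{19}(P,Q)^det(M).
Inverting 12 mod 19: 8. Thus e_{19}(P,Q) = e(P',Q')^{8}.
n = 19 = (10011)_2 (5 bits, wt 3); accumulate f_{19,P'}(Q'+S)/f_{19,P'}(S) along the 4-step ladder.
The quotient is 61585544352225 + 25093059265448*t.
e_{19}(P,Q) = (61585544352225 + 25093059265448*t)^{8} = 87323006948347 + 28344805292414*t.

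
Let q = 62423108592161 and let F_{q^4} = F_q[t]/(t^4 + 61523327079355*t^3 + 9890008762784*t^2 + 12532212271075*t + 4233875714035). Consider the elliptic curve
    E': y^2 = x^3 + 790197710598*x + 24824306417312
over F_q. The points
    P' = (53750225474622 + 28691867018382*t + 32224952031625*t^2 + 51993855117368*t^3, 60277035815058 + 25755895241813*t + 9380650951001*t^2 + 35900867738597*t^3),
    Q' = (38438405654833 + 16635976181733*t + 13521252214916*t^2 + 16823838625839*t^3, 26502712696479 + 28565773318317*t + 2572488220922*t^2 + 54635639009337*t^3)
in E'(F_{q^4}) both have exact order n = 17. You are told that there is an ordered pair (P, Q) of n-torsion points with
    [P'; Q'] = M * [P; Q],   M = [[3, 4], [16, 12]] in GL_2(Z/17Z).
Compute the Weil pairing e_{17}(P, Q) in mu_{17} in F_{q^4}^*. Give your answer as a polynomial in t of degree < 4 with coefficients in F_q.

26694935157551 + 4678712602604*t + 16866701844418*t^2 + 31853760051524*t^3

Since e_{17}(P,P)=e_{17}(Q,Q)=1 and e_{17}(Q,P)=e_{17}(P,Q)^{-1}, expanding e_{17}(3*P + 4*Q,16*P + 12*Q) leaves e(P,Q)^det(M).
det M = 3*12 - 4*16 = -28 = 6 (mod 17); 6^{-1} = 3 (mod 17).
Build f_{17,P'} and f_{17,Q'} via the 5-bit ladder of 17=10001_2; evaluate at shifted divisors; quotient in F_{62423108592161^4}.
So e_{17}(P',Q') = 60270179194871 + 46257589838584*t + 30043437599339*t^2 + 24771776515050*t^3.
Thus e_{17}(P,Q) = 26694935157551 + 4678712602604*t + 16866701844418*t^2 + 31853760051524*t^3.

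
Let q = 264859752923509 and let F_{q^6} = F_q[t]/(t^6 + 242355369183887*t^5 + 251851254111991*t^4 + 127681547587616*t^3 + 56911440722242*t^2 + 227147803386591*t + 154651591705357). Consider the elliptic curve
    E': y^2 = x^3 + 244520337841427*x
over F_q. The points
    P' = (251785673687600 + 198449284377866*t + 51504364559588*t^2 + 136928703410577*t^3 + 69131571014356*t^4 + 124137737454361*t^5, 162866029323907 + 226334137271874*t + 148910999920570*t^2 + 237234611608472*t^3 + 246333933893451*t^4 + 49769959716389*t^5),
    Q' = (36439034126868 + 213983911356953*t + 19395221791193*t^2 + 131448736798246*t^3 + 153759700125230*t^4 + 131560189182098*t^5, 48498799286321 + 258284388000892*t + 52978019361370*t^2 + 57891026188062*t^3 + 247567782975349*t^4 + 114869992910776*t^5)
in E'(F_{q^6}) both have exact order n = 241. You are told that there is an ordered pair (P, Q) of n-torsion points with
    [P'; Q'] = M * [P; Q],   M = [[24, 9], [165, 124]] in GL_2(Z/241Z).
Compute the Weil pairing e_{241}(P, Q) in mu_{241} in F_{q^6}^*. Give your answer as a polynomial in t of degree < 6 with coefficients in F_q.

139156600449104 + 97613312693192*t + 180469051326541*t^2 + 27285305256265*t^3 + 247477132471238*t^4 + 59272853727050*t^5

Under M = [[24,9],[165,124]] in GL_2(Z/241), e_{241}(P',Q') = e_{241}(P,Q)^(24*124-9*165 mod 241).
det M = 24*124 - 9*165 = 1491 = 45 (mod 241); 45^{-1} = 75 (mod 241).
Build f_{241,P'} and f_{241,Q'} via the 8-bit ladder of 241=11110001_2; evaluate at shifted divisors; quotient in F_{264859752923509^6}.
Miller gives e_{241}(P',Q') = 112934944682934 + 247968261447698*t + 153854908272463*t^2 + 74438457780172*t^3 + 93529452874531*t^4 + 93097992007769*t^5 in F_{264859752923509^6}.
e_{241}(P,Q) = (112934944682934 + 247968261447698*t + 153854908272463*t^2 + 74438457780172*t^3 + 93529452874531*t^4 + 93097992007769*t^5)^{75} = 139156600449104 + 97613312693192*t + 180469051326541*t^2 + 27285305256265*t^3 + 247477132471238*t^4 + 59272853727050*t^5.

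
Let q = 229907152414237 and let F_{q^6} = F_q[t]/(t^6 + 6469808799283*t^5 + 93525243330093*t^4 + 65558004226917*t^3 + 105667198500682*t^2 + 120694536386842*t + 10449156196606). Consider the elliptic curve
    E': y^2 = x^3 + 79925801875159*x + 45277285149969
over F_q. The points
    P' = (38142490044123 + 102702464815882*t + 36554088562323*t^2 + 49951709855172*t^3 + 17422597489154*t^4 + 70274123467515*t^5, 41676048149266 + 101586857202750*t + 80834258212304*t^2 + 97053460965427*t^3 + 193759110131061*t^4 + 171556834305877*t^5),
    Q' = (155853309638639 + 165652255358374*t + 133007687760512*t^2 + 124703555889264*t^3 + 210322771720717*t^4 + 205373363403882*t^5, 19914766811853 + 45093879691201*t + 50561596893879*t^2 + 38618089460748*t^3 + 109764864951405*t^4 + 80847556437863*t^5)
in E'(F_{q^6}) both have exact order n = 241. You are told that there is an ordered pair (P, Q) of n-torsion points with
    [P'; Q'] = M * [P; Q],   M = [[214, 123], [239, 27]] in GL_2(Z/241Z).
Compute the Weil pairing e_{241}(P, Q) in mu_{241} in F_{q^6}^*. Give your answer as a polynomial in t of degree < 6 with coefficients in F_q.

35105346838625 + 142369868552495*t + 97244169301034*t^2 + 116167371218698*t^3 + 150929128477440*t^4 + 101656525613236*t^5

Alternating bilinearity on E[241] (values in mu_{241} in F_{229907152414237^6}) gives e(P',Q') = e(P,Q)^det(M).
Hence e(P,Q) = e(P',Q')^{240} where 240 = 240^{-1} mod 241.
n = 241 = (11110001)_2 (8 bits, wt 5); accumulate f_{241,P'}(Q'+S)/f_{241,P'}(S) along the 7-step ladder.
The quotient is 151466526621591 + 86625202722962*t + 87441759059943*t^2 + 217064895791234*t^3 + 147179172969643*t^4 + 84206798155357*t^5.
Finally e_{241}(P,Q) = 35105346838625 + 142369868552495*t + 97244169301034*t^2 + 116167371218698*t^3 + 150929128477440*t^4 + 101656525613236*t^5.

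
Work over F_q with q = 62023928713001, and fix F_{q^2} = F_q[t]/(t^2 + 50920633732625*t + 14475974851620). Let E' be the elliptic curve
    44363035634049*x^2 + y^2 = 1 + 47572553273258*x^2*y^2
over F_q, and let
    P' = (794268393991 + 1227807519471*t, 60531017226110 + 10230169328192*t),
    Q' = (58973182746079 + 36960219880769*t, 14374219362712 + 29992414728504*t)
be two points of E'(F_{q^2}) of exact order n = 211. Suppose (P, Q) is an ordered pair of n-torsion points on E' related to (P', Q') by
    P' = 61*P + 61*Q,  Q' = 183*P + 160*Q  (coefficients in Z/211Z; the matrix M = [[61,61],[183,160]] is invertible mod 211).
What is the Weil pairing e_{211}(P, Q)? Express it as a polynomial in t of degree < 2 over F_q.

The 211-Weil pairing on E[211] over F_{62023928713001} is alternating-bilinear: e_{211}(P',Q') = e_{211}(P,Q)^det(M).
det M = 61*160 - 61*183 = -1403 = 74 (mod 211); 74^{-1} = 77 (mod 211).
Map (x,y)_Ed via u=(1+y)/(1-y), v=(1+y)/((1-y)x) to Montgomery A=42675183519793,B=35611418059419; then to (a',b')=(58880684560144,52197240022772).
n = 211 = (11010011)_2 (8 bits, wt 5); accumulate f_{211,P'}(Q'+S)/f_{211,P'}(S) along the 7-step ladder.
Result: e(P',Q') = 53334403389619 + 12987287409799*t.
Hence e(P,Q) = 48035342466786 + 21233189129597*t in F_{62023928713001^2}^*.

48035342466786 + 21233189129597*t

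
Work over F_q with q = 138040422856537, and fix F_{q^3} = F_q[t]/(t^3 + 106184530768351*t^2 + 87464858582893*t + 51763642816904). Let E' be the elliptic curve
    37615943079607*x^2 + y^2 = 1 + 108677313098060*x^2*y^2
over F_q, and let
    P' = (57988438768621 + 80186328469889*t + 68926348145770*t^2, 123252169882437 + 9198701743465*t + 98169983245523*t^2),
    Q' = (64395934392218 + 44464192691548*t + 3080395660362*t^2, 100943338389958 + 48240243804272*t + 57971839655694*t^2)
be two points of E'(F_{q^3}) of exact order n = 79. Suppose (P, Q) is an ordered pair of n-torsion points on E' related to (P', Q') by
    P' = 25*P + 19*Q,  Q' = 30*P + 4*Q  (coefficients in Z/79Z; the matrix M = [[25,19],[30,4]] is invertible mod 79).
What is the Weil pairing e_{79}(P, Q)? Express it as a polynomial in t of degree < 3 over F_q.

The 79-Weil pairing on E[79] over F_{138040422856537} is alternating-bilinear: e_{79}(P',Q') = e_{79}(P,Q)^det(M).
So e_{79}(P,Q) = e_{79}(P',Q')^{20}, since 4*20 = 1 mod 79.
Map (x,y)_Ed via u=(1+y)/(1-y), v=(1+y)/((1-y)x) to Montgomery A=42794232379741,B=132039434718820; then to (a',b')=(0,74041290193669).
n = 79 = (1001111)_2 (7 bits, wt 5); accumulate f_{79,P'}(Q'+S)/f_{79,P'}(S) along the 6-step ladder.
The quotient is 69951513486522 + 105372164445689*t + 28538135272160*t^2.
e_{79}(P,Q) = (69951513486522 + 105372164445689*t + 28538135272160*t^2)^{20} = 111748823299647 + 24270645042974*t + 69155327039122*t^2.

111748823299647 + 24270645042974*t + 69155327039122*t^2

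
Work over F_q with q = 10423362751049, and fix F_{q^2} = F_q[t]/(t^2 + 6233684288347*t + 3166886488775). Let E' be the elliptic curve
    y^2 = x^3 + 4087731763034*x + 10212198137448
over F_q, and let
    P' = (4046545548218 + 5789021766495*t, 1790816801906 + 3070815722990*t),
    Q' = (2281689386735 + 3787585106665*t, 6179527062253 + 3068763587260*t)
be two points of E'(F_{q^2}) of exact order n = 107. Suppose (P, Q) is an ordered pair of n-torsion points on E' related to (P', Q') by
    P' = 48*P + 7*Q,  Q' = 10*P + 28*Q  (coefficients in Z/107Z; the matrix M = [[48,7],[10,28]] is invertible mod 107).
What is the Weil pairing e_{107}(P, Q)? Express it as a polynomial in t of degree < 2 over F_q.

3061228670134 + 2327544977166*t

Since e_{107}(P,P)=e_{107}(Q,Q)=1 and e_{107}(Q,P)=e_{107}(P,Q)^{-1}, expanding e_{107}(48*P + 7*Q,10*P + 28*Q) leaves e(P,Q)^det(M).
det(M) mod 107 = 97; its inverse in (Z/107)^* is 32 (check: 97*32 mod 107 = 1).
Build f_{107,P'} and f_{107,Q'} via the 7-bit ladder of 107=1101011_2; evaluate at shifted divisors; quotient in F_{10423362751049^2}.
So e_{107}(P',Q') = 2789900286679 + 6558228050921*t.
(2789900286679 + 6558228050921*t)^{32} mod (10423362751049,f) = 3061228670134 + 2327544977166*t.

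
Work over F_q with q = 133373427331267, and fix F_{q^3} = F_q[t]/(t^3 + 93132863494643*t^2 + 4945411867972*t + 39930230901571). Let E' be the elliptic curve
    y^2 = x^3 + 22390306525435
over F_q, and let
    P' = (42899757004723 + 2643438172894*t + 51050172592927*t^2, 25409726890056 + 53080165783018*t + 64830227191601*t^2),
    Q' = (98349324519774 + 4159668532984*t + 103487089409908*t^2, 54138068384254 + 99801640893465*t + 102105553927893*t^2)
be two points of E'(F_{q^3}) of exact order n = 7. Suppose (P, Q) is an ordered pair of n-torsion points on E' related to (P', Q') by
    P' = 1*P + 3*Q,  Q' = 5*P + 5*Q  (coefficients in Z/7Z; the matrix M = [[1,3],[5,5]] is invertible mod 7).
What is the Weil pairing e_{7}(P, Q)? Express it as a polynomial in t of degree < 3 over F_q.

Under M = [[1,3],[5,5]] in GL_2(Z/7), e_{7}(P',Q') = e_{7}(P,Q)^(1*5-3*5 mod 7).
So e_{7}(P,Q) = e_{7}(P',Q')^{2}, since 4*2 = 1 mod 7.
3-bit Miller (111) on E'/F_{133373427331267} with a'=0, b'=22390306525435: accumulate tangent/chord ratios at Q'+S and P'+S'.
So e_{7}(P',Q') = 66131944873559 + 130704004725546*t + 16656503823691*t^2.
e_{7}(P,Q) = (66131944873559 + 130704004725546*t + 16656503823691*t^2)^{2} = 66213078668332 + 103209989056436*t + 124960676906221*t^2.

66213078668332 + 103209989056436*t + 124960676906221*t^2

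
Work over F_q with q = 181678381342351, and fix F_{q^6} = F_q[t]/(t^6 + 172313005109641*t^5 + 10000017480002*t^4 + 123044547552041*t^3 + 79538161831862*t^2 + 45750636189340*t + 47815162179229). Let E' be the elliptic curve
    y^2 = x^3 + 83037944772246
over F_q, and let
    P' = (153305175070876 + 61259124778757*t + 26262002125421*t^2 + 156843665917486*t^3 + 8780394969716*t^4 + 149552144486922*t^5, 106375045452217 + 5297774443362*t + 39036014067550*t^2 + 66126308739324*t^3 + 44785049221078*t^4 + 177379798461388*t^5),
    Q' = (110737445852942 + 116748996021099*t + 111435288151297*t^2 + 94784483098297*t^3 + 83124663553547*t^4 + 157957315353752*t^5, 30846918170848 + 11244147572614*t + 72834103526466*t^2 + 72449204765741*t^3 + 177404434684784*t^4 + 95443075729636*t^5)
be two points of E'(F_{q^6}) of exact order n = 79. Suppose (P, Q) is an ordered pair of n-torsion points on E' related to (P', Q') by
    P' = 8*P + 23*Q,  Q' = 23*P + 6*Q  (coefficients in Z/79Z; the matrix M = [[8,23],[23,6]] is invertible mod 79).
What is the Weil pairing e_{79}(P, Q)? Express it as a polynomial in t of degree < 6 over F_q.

The 79-Weil pairing on E[79] over F_{181678381342351} is alternating-bilinear: e_{79}(P',Q') = e_{79}(P,Q)^det(M).
8*6 - 23*23 = -481; reduced mod 79: det = 72, inverse 45.
n = 79 = (1001111)_2 (7 bits, wt 5); accumulate f_{79,P'}(Q'+S)/f_{79,P'}(S) along the 6-step ladder.
Miller gives e_{79}(P',Q') = 6250607669268 + 8135589318841*t + 159550130663221*t^2 + 80323665283391*t^3 + 32935598584725*t^4 + 98197276653246*t^5 in F_{181678381342351^6}.
e_{79}(P,Q) = (6250607669268 + 8135589318841*t + 159550130663221*t^2 + 80323665283391*t^3 + 32935598584725*t^4 + 98197276653246*t^5)^{45} = 149063780305640 + 148247292291520*t + 107877606372366*t^2 + 132011667245520*t^3 + 105086342391565*t^4 + 63112497375518*t^5.

149063780305640 + 148247292291520*t + 107877606372366*t^2 + 132011667245520*t^3 + 105086342391565*t^4 + 63112497375518*t^5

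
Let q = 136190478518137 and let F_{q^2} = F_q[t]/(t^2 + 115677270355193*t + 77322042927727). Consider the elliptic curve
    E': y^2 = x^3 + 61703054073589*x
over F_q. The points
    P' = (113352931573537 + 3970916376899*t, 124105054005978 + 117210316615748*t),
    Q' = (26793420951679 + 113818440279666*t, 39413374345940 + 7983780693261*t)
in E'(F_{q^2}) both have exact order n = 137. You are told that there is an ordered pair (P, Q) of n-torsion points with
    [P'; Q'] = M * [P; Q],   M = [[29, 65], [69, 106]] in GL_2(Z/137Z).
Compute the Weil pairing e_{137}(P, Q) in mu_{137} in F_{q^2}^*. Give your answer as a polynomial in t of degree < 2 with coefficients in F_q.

Since e_{137}(P,P)=e_{137}(Q,Q)=1 and e_{137}(Q,P)=e_{137}(P,Q)^{-1}, expanding e_{137}(29*P + 65*Q,69*P + 106*Q) leaves e(P,Q)^det(M).
Inverting 96 mod 137: 10. Thus e_{137}(P,Q) = e(P',Q')^{10}.
n = 137 = (10001001)_2 (8 bits, wt 3); accumulate f_{137,P'}(Q'+S)/f_{137,P'}(S) along the 7-step ladder.
So e_{137}(P',Q') = 60806266835819 + 100487051449618*t.
Finally e_{137}(P,Q) = 5588078810062 + 100240337446124*t.

5588078810062 + 100240337446124*t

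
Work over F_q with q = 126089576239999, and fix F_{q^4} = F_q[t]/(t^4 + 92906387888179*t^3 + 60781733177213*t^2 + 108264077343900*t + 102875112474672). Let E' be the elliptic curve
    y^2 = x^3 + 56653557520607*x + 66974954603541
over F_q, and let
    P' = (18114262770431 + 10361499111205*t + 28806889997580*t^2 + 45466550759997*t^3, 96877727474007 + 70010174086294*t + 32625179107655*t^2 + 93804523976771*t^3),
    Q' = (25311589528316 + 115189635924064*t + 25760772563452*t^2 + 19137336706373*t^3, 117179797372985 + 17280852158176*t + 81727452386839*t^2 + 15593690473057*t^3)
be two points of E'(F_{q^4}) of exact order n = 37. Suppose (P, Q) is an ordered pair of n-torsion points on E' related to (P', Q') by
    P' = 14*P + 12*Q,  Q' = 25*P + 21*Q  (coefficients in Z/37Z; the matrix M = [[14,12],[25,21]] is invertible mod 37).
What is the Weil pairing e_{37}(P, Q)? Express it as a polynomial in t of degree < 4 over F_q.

Since e_{37}(P,P)=e_{37}(Q,Q)=1 and e_{37}(Q,P)=e_{37}(P,Q)^{-1}, expanding e_{37}(14*P + 12*Q,25*P + 21*Q) leaves e(P,Q)^det(M).
Hence e(P,Q) = e(P',Q')^{6} where 6 = 31^{-1} mod 37.
6-bit Miller (100101) on E'/F_{126089576239999} with a'=56653557520607, b'=66974954603541: accumulate tangent/chord ratios at Q'+S and P'+S'.
e_{37}(P',Q') = 94327375065028 + 81330389036366*t + 101759724475953*t^2 + 4065705762513*t^3.
Raise to 6: e(P,Q) = 55679038491706 + 97221903094543*t + 42525078267564*t^2 + 74511401576431*t^3 in mu_{37}.

55679038491706 + 97221903094543*t + 42525078267564*t^2 + 74511401576431*t^3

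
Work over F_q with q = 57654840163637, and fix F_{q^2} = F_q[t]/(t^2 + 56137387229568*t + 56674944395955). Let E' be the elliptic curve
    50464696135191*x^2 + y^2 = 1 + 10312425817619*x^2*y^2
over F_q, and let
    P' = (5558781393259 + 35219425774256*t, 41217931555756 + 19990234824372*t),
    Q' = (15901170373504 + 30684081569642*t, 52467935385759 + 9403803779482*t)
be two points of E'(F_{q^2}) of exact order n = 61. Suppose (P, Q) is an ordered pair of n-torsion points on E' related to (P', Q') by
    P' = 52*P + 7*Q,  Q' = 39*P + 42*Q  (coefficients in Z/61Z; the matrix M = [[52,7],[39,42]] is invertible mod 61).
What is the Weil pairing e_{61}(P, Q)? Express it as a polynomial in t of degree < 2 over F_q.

Since e_{61}(P,P)=e_{61}(Q,Q)=1 and e_{61}(Q,P)=e_{61}(P,Q)^{-1}, expanding e_{61}(52*P + 7*Q,39*P + 42*Q) leaves e(P,Q)^det(M).
det M = 52*42 - 7*39 = 1911 = 20 (mod 61); 20^{-1} = 58 (mod 61).
Map (x,y)_Ed via u=(1+y)/(1-y), v=(1+y)/((1-y)x) to Montgomery A=17152920249564,B=33581287426660; then to (a',b')=(8971083509918,10772797171862).
6-bit Miller (111101) on E'/F_{57654840163637} with a'=8971083509918, b'=10772797171862: accumulate tangent/chord ratios at Q'+S and P'+S'.
So e_{61}(P',Q') = 34889403906964 + 57457987420113*t.
Finally e_{61}(P,Q) = 38715395990045 + 11189585980256*t.

38715395990045 + 11189585980256*t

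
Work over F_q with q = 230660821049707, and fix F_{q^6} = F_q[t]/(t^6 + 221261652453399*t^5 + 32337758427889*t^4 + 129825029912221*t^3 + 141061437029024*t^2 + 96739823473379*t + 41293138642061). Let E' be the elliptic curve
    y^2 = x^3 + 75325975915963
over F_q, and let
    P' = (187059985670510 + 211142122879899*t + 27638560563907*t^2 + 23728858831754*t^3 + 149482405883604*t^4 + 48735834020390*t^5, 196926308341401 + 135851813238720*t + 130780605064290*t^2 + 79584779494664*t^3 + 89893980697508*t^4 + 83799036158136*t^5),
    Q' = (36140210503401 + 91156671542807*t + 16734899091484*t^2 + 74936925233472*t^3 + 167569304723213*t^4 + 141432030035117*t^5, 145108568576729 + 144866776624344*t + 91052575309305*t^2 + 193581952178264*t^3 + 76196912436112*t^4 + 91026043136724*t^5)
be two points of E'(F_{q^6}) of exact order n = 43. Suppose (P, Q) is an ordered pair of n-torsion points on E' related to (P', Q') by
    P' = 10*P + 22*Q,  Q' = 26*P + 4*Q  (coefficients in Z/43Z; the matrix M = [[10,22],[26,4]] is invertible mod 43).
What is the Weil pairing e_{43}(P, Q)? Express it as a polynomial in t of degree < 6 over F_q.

Alternating bilinearity on E[43] (values in mu_{43} in F_{230660821049707^6}) gives e(P',Q') = e(P,Q)^det(M).
So e_{43}(P,Q) = e_{43}(P',Q')^{8}, since 27*8 = 1 mod 43.
Miller loop for e_{43} over F_{230660821049707^6}: bits of 43 = 101011; 5 double steps + 3 add steps, l/v at each.
Result: e(P',Q') = 45803713880360 + 20386560064394*t + 77003151860021*t^2 + 66215037888442*t^3 + 72233107391358*t^4 + 90910722479601*t^5.
Thus e_{43}(P,Q) = 155710482434229 + 172117340409960*t + 133196129327435*t^2 + 200029049181661*t^3 + 216726886540593*t^4 + 696567352868*t^5.

155710482434229 + 172117340409960*t + 133196129327435*t^2 + 200029049181661*t^3 + 216726886540593*t^4 + 696567352868*t^5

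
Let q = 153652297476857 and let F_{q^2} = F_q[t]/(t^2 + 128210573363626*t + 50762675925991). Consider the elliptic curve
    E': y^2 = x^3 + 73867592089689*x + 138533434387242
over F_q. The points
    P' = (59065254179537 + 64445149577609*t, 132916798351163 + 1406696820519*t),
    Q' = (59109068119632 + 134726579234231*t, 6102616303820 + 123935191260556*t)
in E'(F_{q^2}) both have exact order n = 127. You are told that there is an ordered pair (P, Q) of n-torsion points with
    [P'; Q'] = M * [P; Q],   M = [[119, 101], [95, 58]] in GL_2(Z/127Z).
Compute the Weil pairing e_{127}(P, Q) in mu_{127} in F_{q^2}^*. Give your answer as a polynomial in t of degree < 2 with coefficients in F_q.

e_{127}(aP+bQ,cP+dQ) = e_{127}(P,Q)^(ad-bc); with (a,b,c,d)=(119,101,95,58) this gives the det-127 law.
So e_{127}(P,Q) = e_{127}(P',Q')^{83}, since 101*83 = 1 mod 127.
Run Miller on y^2=x^3+73867592089689*x+138533434387242 over F_{153652297476857}: ladder 1111111 (7 bits); e = f_P(D_Q)/f_Q(D_P).
e_{127}(P',Q') = 35582037438051 + 60711298115346*t.
Raise to 83: e(P,Q) = 102784821948508 + 88265302269450*t in mu_{127}.

102784821948508 + 88265302269450*t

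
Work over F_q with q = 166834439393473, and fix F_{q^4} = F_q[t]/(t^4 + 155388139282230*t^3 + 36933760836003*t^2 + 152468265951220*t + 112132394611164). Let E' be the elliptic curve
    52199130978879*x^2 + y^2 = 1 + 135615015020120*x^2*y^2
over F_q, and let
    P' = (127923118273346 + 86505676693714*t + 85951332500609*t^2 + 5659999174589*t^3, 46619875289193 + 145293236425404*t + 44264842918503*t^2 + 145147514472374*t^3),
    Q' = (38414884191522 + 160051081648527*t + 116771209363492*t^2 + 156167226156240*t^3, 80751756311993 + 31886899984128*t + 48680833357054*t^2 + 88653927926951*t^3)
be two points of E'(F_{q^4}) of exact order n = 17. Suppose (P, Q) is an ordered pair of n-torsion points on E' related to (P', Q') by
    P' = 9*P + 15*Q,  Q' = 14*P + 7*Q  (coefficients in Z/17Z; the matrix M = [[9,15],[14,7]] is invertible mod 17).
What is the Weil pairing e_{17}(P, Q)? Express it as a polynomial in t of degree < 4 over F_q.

e_{17} is bilinear + alternating on E[17], so e_{17}(9*P + 15*Q, 14*P + 7*Q) = e_{17}(P,Q)^(9*7-15*14).
det(M) mod 17 = 6; its inverse in (Z/17)^* is 3 (check: 6*3 mod 17 = 1).
Map (x,y)_Ed via u=(1+y)/(1-y), v=(1+y)/((1-y)x) to Montgomery A=19751227768584,B=90429680543141; then to (a',b')=(16477178221408,0).
n = 17 = (10001)_2 (5 bits, wt 2); accumulate f_{17,P'}(Q'+S)/f_{17,P'}(S) along the 4-step ladder.
Miller gives e_{17}(P',Q') = 54336819243326 + 78093297963491*t + 81734388289264*t^2 + 12850830858230*t^3 in F_{166834439393473^4}.
(54336819243326 + 78093297963491*t + 81734388289264*t^2 + 12850830858230*t^3)^{3} mod (166834439393473,f) = 1128802836826 + 154524516521485*t + 124551592204049*t^2 + 6822354550860*t^3.

1128802836826 + 154524516521485*t + 124551592204049*t^2 + 6822354550860*t^3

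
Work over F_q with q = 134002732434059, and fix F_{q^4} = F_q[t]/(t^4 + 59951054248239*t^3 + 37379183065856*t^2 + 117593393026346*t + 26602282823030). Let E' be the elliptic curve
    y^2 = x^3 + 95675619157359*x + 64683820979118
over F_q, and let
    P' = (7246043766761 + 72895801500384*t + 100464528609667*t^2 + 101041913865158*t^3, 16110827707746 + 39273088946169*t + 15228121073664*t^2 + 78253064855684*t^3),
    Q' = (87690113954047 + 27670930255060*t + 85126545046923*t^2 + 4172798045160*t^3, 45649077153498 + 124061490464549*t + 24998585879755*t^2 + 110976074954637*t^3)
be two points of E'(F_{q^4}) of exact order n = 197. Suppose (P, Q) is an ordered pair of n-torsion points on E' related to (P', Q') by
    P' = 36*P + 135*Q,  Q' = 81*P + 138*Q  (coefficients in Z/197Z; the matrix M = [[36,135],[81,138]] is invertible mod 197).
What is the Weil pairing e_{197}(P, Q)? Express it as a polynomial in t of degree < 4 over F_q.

50722420607676 + 68820138070279*t + 67379118362244*t^2 + 86656300357742*t^3

Alternating bilinearity on E[197] (values in mu_{197} in F_{134002732434059^4}) gives e(P',Q') = e(P,Q)^det(M).
Inverting 140 mod 197: 38. Thus e_{197}(P,Q) = e(P',Q')^{38}.
Double-and-add over 11000101: 8-1 doublings, 4-1 additions; each step l_{T,T}/v_{2T} or l_{T,P'}/v at Q'+S for random S.
Miller gives e_{197}(P',Q') = 93571193076018 + 121045409137664*t + 12173769252209*t^2 + 65919767475583*t^3 in F_{134002732434059^4}.
Hence e(P,Q) = 50722420607676 + 68820138070279*t + 67379118362244*t^2 + 86656300357742*t^3 in F_{134002732434059^4}^*.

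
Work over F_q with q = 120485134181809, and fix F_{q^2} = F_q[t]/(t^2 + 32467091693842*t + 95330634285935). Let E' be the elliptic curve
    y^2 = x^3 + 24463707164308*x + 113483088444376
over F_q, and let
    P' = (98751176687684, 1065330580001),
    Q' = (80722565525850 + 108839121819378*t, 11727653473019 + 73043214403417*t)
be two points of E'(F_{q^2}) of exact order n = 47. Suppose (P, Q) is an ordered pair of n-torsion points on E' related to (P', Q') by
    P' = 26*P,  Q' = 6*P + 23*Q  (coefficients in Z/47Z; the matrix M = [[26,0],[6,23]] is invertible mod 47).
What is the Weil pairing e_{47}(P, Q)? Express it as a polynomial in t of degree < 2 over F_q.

e_{47} is bilinear + alternating on E[47], so e_{47}(26*P, 6*P + 23*Q) = e_{47}(P,Q)^(26*23-0*6).
Hence e(P,Q) = e(P',Q')^{18} where 18 = 34^{-1} mod 47.
Build f_{47,P'} and f_{47,Q'} via the 6-bit ladder of 47=101111_2; evaluate at shifted divisors; quotient in F_{120485134181809^2}.
So e_{47}(P',Q') = 22289011243388 + 18710968974767*t.
Thus e_{47}(P,Q) = 110685913763377 + 41028425077131*t.

110685913763377 + 41028425077131*t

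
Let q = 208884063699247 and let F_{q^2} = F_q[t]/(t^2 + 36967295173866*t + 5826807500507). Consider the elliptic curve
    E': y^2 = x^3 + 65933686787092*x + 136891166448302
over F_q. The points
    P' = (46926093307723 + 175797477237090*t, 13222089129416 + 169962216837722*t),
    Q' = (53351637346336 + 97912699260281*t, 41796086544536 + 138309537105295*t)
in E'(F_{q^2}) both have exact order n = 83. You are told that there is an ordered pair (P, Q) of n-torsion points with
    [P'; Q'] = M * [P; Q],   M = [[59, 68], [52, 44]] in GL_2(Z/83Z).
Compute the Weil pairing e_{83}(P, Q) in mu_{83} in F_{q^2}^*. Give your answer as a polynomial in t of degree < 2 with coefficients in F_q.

149666309146342 + 148978271752647*t

The 83-Weil pairing on E[83] over F_{208884063699247} is alternating-bilinear: e_{83}(P',Q') = e_{83}(P,Q)^det(M).
So e_{83}(P,Q) = e_{83}(P',Q')^{43}, since 56*43 = 1 mod 83.
Run Miller on y^2=x^3+65933686787092*x+136891166448302 over F_{208884063699247}: ladder 1010011 (7 bits); e = f_P(D_Q)/f_Q(D_P).
So e_{83}(P',Q') = 32620063689615 + 150172477042567*t.
Thus e_{83}(P,Q) = 149666309146342 + 148978271752647*t.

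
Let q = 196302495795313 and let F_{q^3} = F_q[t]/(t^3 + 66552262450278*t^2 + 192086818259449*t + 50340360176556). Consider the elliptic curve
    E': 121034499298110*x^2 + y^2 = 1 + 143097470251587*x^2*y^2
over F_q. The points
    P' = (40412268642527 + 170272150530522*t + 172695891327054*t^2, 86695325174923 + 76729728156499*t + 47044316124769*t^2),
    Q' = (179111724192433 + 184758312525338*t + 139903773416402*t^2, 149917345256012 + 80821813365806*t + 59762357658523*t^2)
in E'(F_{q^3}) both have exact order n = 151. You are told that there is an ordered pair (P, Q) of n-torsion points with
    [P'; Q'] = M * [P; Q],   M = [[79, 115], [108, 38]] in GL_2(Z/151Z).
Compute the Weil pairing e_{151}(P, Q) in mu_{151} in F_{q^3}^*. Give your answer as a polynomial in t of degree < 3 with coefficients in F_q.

e_{151} is bilinear + alternating on E[151], so e_{151}(79*P + 115*Q, 108*P + 38*Q) = e_{151}(P,Q)^(79*38-115*108).
79*38 - 115*108 = -9418; reduced mod 151: det = 95, inverse 62.
Edwards->Montgomery: u=(1+y)/(1-y), v=u/x -> 149200813750267v^2=u^3+42489943181761u^2+u; then x_W=43559881210459u+142173242822606: y^2=x^3+39511670643860.
Build f_{151,P'} and f_{151,Q'} via the 8-bit ladder of 151=10010111_2; evaluate at shifted divisors; quotient in F_{196302495795313^3}.
e_{151}(P',Q') = 23216671822267 + 160946362659061*t + 137184215737708*t^2.
Finally e_{151}(P,Q) = 138072721259098 + 56243864427499*t + 42817826243380*t^2.

138072721259098 + 56243864427499*t + 42817826243380*t^2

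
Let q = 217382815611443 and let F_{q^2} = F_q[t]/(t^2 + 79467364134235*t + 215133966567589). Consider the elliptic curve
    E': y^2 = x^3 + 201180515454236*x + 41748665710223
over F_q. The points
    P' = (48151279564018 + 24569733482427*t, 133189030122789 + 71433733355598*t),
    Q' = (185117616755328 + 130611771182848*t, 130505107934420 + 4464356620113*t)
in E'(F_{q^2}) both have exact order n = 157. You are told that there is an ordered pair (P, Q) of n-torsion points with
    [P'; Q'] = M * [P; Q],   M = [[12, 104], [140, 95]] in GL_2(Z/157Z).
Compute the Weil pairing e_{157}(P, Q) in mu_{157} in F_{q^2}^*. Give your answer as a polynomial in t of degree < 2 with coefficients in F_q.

e_{157} is bilinear + alternating on E[157], so e_{157}(12*P + 104*Q, 140*P + 95*Q) = e_{157}(P,Q)^(12*95-104*140).
det M = 12*95 - 104*140 = -13420 = 82 (mod 157); 82^{-1} = 90 (mod 157).
n = 157 = (10011101)_2 (8 bits, wt 5); accumulate f_{157,P'}(Q'+S)/f_{157,P'}(S) along the 7-step ladder.
So e_{157}(P',Q') = 100068293224504 + 81975333070384*t.
(100068293224504 + 81975333070384*t)^{90} mod (217382815611443,f) = 59766401098243 + 62703554835470*t.

59766401098243 + 62703554835470*t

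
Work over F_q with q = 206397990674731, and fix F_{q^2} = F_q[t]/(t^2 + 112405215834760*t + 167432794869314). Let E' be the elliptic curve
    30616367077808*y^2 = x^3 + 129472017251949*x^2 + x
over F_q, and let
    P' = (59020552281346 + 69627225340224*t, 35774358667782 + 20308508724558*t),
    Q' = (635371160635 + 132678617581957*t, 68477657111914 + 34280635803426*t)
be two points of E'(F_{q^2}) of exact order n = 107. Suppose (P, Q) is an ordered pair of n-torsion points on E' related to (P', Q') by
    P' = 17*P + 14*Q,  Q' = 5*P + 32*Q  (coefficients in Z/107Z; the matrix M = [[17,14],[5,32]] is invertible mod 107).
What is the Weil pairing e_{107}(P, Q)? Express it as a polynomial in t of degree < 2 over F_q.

The 107-Weil pairing on E[107] over F_{206397990674731} is alternating-bilinear: e_{107}(P',Q') = e_{107}(P,Q)^det(M).
Inverting 46 mod 107: 7. Thus e_{107}(P,Q) = e(P',Q')^{7}.
(x,y)|->(41568372390412x+12262765791388,41568372390412y) sends E' to y^2=x^3+147665526834344*x+116484902947363.
Miller loop for e_{107} over F_{206397990674731^2}: bits of 107 = 1101011; 6 double steps + 4 add steps, l/v at each.
The quotient is 157944281651874 + 29495198790003*t.
Hence e(P,Q) = 77461689093448 + 38018062697941*t in F_{206397990674731^2}^*.

77461689093448 + 38018062697941*t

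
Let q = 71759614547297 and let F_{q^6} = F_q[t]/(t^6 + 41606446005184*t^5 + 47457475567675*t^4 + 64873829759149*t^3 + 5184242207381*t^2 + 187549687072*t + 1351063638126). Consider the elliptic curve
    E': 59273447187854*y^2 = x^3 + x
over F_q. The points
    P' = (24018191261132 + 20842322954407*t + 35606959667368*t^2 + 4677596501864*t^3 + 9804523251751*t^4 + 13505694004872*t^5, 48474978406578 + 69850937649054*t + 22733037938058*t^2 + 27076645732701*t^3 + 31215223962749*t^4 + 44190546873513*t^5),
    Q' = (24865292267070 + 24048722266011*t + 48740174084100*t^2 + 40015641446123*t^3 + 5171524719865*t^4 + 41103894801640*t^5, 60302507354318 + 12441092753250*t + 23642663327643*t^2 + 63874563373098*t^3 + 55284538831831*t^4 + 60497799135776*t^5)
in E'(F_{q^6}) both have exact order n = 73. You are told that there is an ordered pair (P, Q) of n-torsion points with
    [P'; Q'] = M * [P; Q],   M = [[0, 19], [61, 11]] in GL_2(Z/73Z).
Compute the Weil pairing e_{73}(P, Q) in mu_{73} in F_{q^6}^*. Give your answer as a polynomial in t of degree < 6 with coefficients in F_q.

Alternating bilinearity on E[73] (values in mu_{73} in F_{71759614547297^6}) gives e(P',Q') = e(P,Q)^det(M).
det(M) mod 73 = 9; its inverse in (Z/73)^* is 65 (check: 9*65 mod 73 = 1).
Undo Montgomery via alpha=0, beta=17567236546051: (a',b')=(58767484673606,0) over F_{71759614547297}.
Miller loop for e_{73} over F_{71759614547297^6}: bits of 73 = 1001001; 6 double steps + 2 add steps, l/v at each.
f_P(D_Q)/f_Q(D_P) = 33831606930402 + 7114452552241*t + 65030542670280*t^2 + 43717713618048*t^3 + 67864177788292*t^4 + 52677203339240*t^5.
(33831606930402 + 7114452552241*t + 65030542670280*t^2 + 43717713618048*t^3 + 67864177788292*t^4 + 52677203339240*t^5)^{65} mod (71759614547297,f) = 20750499131509 + 63817641361550*t + 18541060947463*t^2 + 62786121930080*t^3 + 27105206873251*t^4 + 11228696211242*t^5.

20750499131509 + 63817641361550*t + 18541060947463*t^2 + 62786121930080*t^3 + 27105206873251*t^4 + 11228696211242*t^5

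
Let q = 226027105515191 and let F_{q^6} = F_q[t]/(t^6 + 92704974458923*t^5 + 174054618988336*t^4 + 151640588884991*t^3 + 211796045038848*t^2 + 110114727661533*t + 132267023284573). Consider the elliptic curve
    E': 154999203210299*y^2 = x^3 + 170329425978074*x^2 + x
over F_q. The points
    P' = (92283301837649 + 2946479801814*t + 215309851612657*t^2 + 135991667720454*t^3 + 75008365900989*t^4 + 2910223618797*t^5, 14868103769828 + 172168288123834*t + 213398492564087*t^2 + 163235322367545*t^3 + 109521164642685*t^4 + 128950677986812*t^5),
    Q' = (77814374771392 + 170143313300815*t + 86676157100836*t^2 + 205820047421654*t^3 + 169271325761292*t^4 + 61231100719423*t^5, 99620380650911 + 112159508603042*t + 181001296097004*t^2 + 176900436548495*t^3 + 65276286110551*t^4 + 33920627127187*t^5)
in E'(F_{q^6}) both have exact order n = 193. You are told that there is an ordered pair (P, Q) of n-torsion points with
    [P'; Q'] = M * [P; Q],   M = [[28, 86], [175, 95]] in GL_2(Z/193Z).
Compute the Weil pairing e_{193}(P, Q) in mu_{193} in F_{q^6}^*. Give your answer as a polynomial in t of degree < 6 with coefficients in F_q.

Under M = [[28,86],[175,95]] in GL_2(Z/193), e_{193}(P',Q') = e_{193}(P,Q)^(28*95-86*175 mod 193).
So e_{193}(P,Q) = e_{193}(P',Q')^{66}, since 155*66 = 1 mod 193.
Set x_W=5878497472713*u+175897286979107, y_W=5878497472713*v; then E': y_W^2=x_W^3+143321627969220*x_W+148387914800779.
n = 193 = (11000001)_2 (8 bits, wt 3); accumulate f_{193,P'}(Q'+S)/f_{193,P'}(S) along the 7-step ladder.
Miller gives e_{193}(P',Q') = 90551435589552 + 105404228027301*t + 211965949221649*t^2 + 127365993562039*t^3 + 206276712870643*t^4 + 206770689488771*t^5 in F_{226027105515191^6}.
Hence e(P,Q) = 101737683332701 + 216521138402592*t + 184939904252556*t^2 + 13958239498939*t^3 + 26821780127075*t^4 + 76731286190703*t^5 in F_{226027105515191^6}^*.

101737683332701 + 216521138402592*t + 184939904252556*t^2 + 13958239498939*t^3 + 26821780127075*t^4 + 76731286190703*t^5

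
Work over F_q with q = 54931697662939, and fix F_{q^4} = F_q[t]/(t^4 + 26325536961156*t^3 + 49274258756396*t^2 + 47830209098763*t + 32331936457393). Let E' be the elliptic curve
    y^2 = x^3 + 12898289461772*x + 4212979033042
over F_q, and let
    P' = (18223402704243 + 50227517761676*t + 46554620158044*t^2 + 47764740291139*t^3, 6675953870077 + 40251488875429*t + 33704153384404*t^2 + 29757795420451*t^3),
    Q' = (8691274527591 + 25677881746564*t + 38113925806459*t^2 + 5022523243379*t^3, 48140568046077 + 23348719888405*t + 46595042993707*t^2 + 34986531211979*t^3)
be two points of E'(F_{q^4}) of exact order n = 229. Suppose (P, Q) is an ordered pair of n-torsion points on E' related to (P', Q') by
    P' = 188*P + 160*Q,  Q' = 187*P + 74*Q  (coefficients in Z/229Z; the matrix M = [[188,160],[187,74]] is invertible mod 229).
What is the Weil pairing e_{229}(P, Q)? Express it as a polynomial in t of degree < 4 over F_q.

e_{229}(aP+bQ,cP+dQ) = e_{229}(P,Q)^(ad-bc); with (a,b,c,d)=(188,160,187,74) this gives the det-229 law.
Inverting 22 mod 229: 177. Thus e_{229}(P,Q) = e(P',Q')^{177}.
Build f_{229,P'} and f_{229,Q'} via the 8-bit ladder of 229=11100101_2; evaluate at shifted divisors; quotient in F_{54931697662939^4}.
e_{229}(P',Q') = 14826350702889 + 38468936469935*t + 17596769620755*t^2 + 33435959041844*t^3.
Finally e_{229}(P,Q) = 36252180613115 + 44165830355977*t + 41012146160767*t^2 + 25620089367464*t^3.

36252180613115 + 44165830355977*t + 41012146160767*t^2 + 25620089367464*t^3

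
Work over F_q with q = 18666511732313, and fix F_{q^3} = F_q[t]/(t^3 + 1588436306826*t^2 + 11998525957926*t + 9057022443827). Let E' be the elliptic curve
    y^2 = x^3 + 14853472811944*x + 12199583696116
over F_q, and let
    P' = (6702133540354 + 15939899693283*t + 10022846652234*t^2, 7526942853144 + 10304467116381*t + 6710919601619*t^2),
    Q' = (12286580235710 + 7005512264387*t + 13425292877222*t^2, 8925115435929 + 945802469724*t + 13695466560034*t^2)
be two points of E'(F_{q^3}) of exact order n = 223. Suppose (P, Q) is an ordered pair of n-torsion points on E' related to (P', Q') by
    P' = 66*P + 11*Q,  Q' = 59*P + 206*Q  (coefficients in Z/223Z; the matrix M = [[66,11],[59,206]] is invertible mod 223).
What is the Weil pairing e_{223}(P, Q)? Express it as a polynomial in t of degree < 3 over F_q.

e_{223}(aP+bQ,cP+dQ) = e_{223}(P,Q)^(ad-bc); with (a,b,c,d)=(66,11,59,206) this gives the det-223 law.
Inverting 13 mod 223: 103. Thus e_{223}(P,Q) = e(P',Q')^{103}.
8-bit Miller (11011111) on E'/F_{18666511732313} with a'=14853472811944, b'=12199583696116: accumulate tangent/chord ratios at Q'+S and P'+S'.
So e_{223}(P',Q') = 17354140756265 + 10418300942738*t + 6880910627645*t^2.
Hence e(P,Q) = 13307035147590 + 1696613756555*t + 13470357775657*t^2 in F_{18666511732313^3}^*.

13307035147590 + 1696613756555*t + 13470357775657*t^2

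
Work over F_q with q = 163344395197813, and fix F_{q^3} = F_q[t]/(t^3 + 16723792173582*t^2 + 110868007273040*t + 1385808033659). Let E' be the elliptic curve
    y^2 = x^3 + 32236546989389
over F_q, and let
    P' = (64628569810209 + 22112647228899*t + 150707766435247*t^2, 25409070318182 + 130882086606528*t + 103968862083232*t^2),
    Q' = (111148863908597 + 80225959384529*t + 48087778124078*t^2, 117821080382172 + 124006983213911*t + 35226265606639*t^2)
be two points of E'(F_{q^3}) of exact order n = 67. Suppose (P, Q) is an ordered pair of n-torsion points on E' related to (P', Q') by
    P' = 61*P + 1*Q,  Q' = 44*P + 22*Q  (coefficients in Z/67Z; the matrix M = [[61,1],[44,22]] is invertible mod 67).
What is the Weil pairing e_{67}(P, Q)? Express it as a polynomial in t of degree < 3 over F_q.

95084537817736 + 140709319094885*t + 91079462357522*t^2

Since e_{67}(P,P)=e_{67}(Q,Q)=1 and e_{67}(Q,P)=e_{67}(P,Q)^{-1}, expanding e_{67}(61*P + 1*Q,44*P + 22*Q) leaves e(P,Q)^det(M).
Inverting 25 mod 67: 59. Thus e_{67}(P,Q) = e(P',Q')^{59}.
Build f_{67,P'} and f_{67,Q'} via the 7-bit ladder of 67=1000011_2; evaluate at shifted divisors; quotient in F_{163344395197813^3}.
Result: e(P',Q') = 43610288599661 + 40338772826406*t + 56641369533879*t^2.
Raise to 59: e(P,Q) = 95084537817736 + 140709319094885*t + 91079462357522*t^2 in mu_{67}.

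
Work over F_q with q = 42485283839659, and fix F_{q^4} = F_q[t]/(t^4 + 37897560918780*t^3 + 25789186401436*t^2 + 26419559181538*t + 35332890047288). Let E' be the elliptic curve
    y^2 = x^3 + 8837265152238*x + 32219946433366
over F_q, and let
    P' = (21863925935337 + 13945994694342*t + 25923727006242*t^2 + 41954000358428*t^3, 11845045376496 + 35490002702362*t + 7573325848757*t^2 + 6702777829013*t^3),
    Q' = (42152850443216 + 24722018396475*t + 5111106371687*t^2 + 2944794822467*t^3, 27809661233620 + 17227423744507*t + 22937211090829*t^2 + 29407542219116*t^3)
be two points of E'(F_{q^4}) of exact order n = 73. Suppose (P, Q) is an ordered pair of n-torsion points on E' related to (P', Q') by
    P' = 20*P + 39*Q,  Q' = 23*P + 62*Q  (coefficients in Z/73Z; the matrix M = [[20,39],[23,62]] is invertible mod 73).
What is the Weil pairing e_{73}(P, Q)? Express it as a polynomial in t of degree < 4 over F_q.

Since e_{73}(P,P)=e_{73}(Q,Q)=1 and e_{73}(Q,P)=e_{73}(P,Q)^{-1}, expanding e_{73}(20*P + 39*Q,23*P + 62*Q) leaves e(P,Q)^det(M).
So e_{73}(P,Q) = e_{73}(P',Q')^{63}, since 51*63 = 1 mod 73.
Build f_{73,P'} and f_{73,Q'} via the 7-bit ladder of 73=1001001_2; evaluate at shifted divisors; quotient in F_{42485283839659^4}.
Result: e(P',Q') = 16454644298947 + 32558323242295*t + 40120419611253*t^2 + 6418082856039*t^3.
e_{73}(P,Q) = (16454644298947 + 32558323242295*t + 40120419611253*t^2 + 6418082856039*t^3)^{63} = 36074483489094 + 3185436046617*t + 806611828563*t^2 + 27928220971684*t^3.

36074483489094 + 3185436046617*t + 806611828563*t^2 + 27928220971684*t^3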